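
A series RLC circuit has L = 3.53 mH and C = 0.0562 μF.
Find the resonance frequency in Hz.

Step 1 — Resonance condition Im(Z)=0 gives ω₀ = 1/√(LC).
Step 2 — ω₀ = 1/√(0.00353·5.62e-08) = 7.1e+04 rad/s.
Step 3 — f₀ = ω₀/(2π) = 1.13e+04 Hz.

f₀ = 1.13e+04 Hz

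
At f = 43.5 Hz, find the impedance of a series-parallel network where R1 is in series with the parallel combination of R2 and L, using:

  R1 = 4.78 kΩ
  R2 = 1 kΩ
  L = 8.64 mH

Step 1 — Angular frequency: ω = 2π·f = 2π·43.5 = 273.3 rad/s.
Step 2 — Component impedances:
  R1: Z = R = 4780 Ω
  R2: Z = R = 1000 Ω
  L: Z = jωL = j·273.3·0.00864 = 0 + j2.361 Ω
Step 3 — Parallel branch: R2 || L = 1/(1/R2 + 1/L) = 0.005577 + j2.361 Ω.
Step 4 — Series with R1: Z_total = R1 + (R2 || L) = 4780 + j2.361 Ω = 4780∠0.0° Ω.

Z = 4780 + j2.361 Ω = 4780∠0.0° Ω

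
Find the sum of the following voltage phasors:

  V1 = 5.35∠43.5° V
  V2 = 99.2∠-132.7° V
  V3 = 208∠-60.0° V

Step 1 — Convert each phasor to rectangular form:
  V1 = 5.35·(cos(43.5°) + j·sin(43.5°)) = 3.881 + j3.683 V
  V2 = 99.2·(cos(-132.7°) + j·sin(-132.7°)) = -67.27 - j72.9 V
  V3 = 208·(cos(-60.0°) + j·sin(-60.0°)) = 104 - j180.1 V
Step 2 — Sum components: V_total = 40.61 - j249.4 V.
Step 3 — Convert to polar: |V_total| = 252.6 V, ∠V_total = -80.8°.

V_total = 252.6∠-80.8° V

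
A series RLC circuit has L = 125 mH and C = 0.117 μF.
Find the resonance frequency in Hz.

Step 1 — Resonance condition Im(Z)=0 gives ω₀ = 1/√(LC).
Step 2 — ω₀ = 1/√(0.125·1.17e-07) = 8269 rad/s.
Step 3 — f₀ = ω₀/(2π) = 1316 Hz.

f₀ = 1316 Hz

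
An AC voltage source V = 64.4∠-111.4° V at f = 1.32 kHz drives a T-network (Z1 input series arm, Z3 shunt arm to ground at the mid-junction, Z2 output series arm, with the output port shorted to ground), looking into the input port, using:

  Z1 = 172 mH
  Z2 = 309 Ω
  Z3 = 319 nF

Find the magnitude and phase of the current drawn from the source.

Step 1 — Angular frequency: ω = 2π·f = 2π·1320 = 8294 rad/s.
Step 2 — Component impedances:
  Z1: Z = jωL = j·8294·0.172 = 0 + j1427 Ω
  Z2: Z = R = 309 Ω
  Z3: Z = 1/(jωC) = -j/(ω·C) = 0 - j378 Ω
Step 3 — With the output port shorted to ground, the output series arm Z2 runs from the junction to ground; the shunt arm Z3 also runs from the junction to ground. They appear in parallel: Z3 || Z2 = 185.2 - j151.4 Ω.
Step 4 — Series with input arm Z1: Z_in = Z1 + (Z3 || Z2) = 185.2 + j1275 Ω = 1288∠81.7° Ω.
Step 5 — Source phasor: V = 64.4∠-111.4° V = -23.5 - j59.96 V.
Step 6 — Ohm's law: I = V / Z_total = (-23.5 - j59.96) / (185.2 + j1275) = -0.04867 + j0.01136 A.
Step 7 — Convert to polar: |I| = 0.04998 A, ∠I = 166.9°.

I = 0.04998∠166.9° A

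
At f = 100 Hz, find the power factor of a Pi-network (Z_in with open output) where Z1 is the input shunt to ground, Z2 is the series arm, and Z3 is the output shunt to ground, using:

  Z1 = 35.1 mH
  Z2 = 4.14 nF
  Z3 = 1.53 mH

Step 1 — Angular frequency: ω = 2π·f = 2π·100 = 628.3 rad/s.
Step 2 — Component impedances:
  Z1: Z = jωL = j·628.3·0.0351 = 0 + j22.05 Ω
  Z2: Z = 1/(jωC) = -j/(ω·C) = 0 - j3.844e+05 Ω
  Z3: Z = jωL = j·628.3·0.00153 = 0 + j0.9613 Ω
Step 3 — With open output, the series arm Z2 and the output shunt Z3 appear in series to ground: Z2 + Z3 = 0 - j3.844e+05 Ω.
Step 4 — Parallel with input shunt Z1: Z_in = Z1 || (Z2 + Z3) = 0 + j22.06 Ω = 22.06∠90.0° Ω.
Step 5 — Power factor: PF = cos(φ) = Re(Z)/|Z| = -0/22.06 = -0.
Step 6 — Type: Im(Z) = 22.06 ⇒ lagging (phase φ = 90.0°).

PF = -0 (lagging, φ = 90.0°)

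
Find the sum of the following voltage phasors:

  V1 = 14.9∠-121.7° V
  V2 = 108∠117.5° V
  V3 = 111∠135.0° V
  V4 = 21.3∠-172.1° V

Step 1 — Convert each phasor to rectangular form:
  V1 = 14.9·(cos(-121.7°) + j·sin(-121.7°)) = -7.83 - j12.68 V
  V2 = 108·(cos(117.5°) + j·sin(117.5°)) = -49.87 + j95.8 V
  V3 = 111·(cos(135.0°) + j·sin(135.0°)) = -78.49 + j78.49 V
  V4 = 21.3·(cos(-172.1°) + j·sin(-172.1°)) = -21.1 - j2.928 V
Step 2 — Sum components: V_total = -157.3 + j158.7 V.
Step 3 — Convert to polar: |V_total| = 223.4 V, ∠V_total = 134.7°.

V_total = 223.4∠134.7° V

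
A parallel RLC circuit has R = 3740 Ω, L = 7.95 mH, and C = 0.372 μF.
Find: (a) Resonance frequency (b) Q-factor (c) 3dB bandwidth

Step 1 — Resonance: ω₀ = 1/√(LC) = 1/√(0.00795·3.72e-07) = 1.839e+04 rad/s.
Step 2 — f₀ = ω₀/(2π) = 2927 Hz.
Step 3 — Parallel Q: Q = R/(ω₀L) = 3740/(1.839e+04·0.00795) = 25.58.
Step 4 — Bandwidth: Δω = ω₀/Q = 718.8 rad/s; BW = Δω/(2π) = 114.4 Hz.

(a) f₀ = 2927 Hz  (b) Q = 25.58  (c) BW = 114.4 Hz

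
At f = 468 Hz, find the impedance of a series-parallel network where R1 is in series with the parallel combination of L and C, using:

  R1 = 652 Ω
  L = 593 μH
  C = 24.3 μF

Step 1 — Angular frequency: ω = 2π·f = 2π·468 = 2941 rad/s.
Step 2 — Component impedances:
  R1: Z = R = 652 Ω
  L: Z = jωL = j·2941·0.000593 = 0 + j1.744 Ω
  C: Z = 1/(jωC) = -j/(ω·C) = 0 - j13.99 Ω
Step 3 — Parallel branch: L || C = 1/(1/L + 1/C) = 0 + j1.992 Ω.
Step 4 — Series with R1: Z_total = R1 + (L || C) = 652 + j1.992 Ω = 652∠0.2° Ω.

Z = 652 + j1.992 Ω = 652∠0.2° Ω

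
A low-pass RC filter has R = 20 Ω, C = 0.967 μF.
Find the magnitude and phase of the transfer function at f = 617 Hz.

Step 1 — Angular frequency: ω = 2π·617 = 3877 rad/s.
Step 2 — Transfer function: H(jω) = 1/(1 + jωRC).
Step 3 — Denominator: 1 + jωRC = 1 + j·3877·20·9.67e-07 = 1 + j0.07498.
Step 4 — H = 0.9944 - j0.07456.
Step 5 — Magnitude: |H| = 0.9972 (-0.0 dB); phase: φ = -4.3°.

|H| = 0.9972 (-0.0 dB), φ = -4.3°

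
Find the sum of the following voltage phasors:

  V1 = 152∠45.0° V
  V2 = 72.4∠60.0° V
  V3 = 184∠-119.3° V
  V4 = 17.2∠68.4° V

Step 1 — Convert each phasor to rectangular form:
  V1 = 152·(cos(45.0°) + j·sin(45.0°)) = 107.5 + j107.5 V
  V2 = 72.4·(cos(60.0°) + j·sin(60.0°)) = 36.2 + j62.7 V
  V3 = 184·(cos(-119.3°) + j·sin(-119.3°)) = -90.05 - j160.5 V
  V4 = 17.2·(cos(68.4°) + j·sin(68.4°)) = 6.332 + j15.99 V
Step 2 — Sum components: V_total = 59.97 + j25.71 V.
Step 3 — Convert to polar: |V_total| = 65.25 V, ∠V_total = 23.2°.

V_total = 65.25∠23.2° V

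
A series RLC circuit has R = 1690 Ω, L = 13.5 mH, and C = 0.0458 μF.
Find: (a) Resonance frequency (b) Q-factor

Step 1 — Resonance condition Im(Z)=0 gives ω₀ = 1/√(LC).
Step 2 — ω₀ = 1/√(0.0135·4.58e-08) = 4.022e+04 rad/s.
Step 3 — f₀ = ω₀/(2π) = 6401 Hz.
Step 4 — Series Q: Q = ω₀L/R = 4.022e+04·0.0135/1690 = 0.3213.

(a) f₀ = 6401 Hz  (b) Q = 0.3213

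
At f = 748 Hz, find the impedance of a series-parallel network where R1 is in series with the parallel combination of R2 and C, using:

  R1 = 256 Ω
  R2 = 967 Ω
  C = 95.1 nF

Step 1 — Angular frequency: ω = 2π·f = 2π·748 = 4700 rad/s.
Step 2 — Component impedances:
  R1: Z = R = 256 Ω
  R2: Z = R = 967 Ω
  C: Z = 1/(jωC) = -j/(ω·C) = 0 - j2237 Ω
Step 3 — Parallel branch: R2 || C = 1/(1/R2 + 1/C) = 814.8 - j352.2 Ω.
Step 4 — Series with R1: Z_total = R1 + (R2 || C) = 1071 - j352.2 Ω = 1127∠-18.2° Ω.

Z = 1071 - j352.2 Ω = 1127∠-18.2° Ω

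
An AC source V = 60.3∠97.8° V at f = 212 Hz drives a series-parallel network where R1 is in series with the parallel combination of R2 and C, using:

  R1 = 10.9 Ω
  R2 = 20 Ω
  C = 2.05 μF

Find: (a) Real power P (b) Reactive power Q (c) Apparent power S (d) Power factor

Step 1 — Angular frequency: ω = 2π·f = 2π·212 = 1332 rad/s.
Step 2 — Component impedances:
  R1: Z = R = 10.9 Ω
  R2: Z = R = 20 Ω
  C: Z = 1/(jωC) = -j/(ω·C) = 0 - j366.2 Ω
Step 3 — Parallel branch: R2 || C = 1/(1/R2 + 1/C) = 19.94 - j1.089 Ω.
Step 4 — Series with R1: Z_total = R1 + (R2 || C) = 30.84 - j1.089 Ω = 30.86∠-2.0° Ω.
Step 5 — Source phasor: V = 60.3∠97.8° V = -8.184 + j59.74 V.
Step 6 — Current: I = V / Z = -0.3333 + j1.925 A = 1.954∠99.8° A.
Step 7 — Complex power: S = V·I* = 117.8 - j4.158 VA.
Step 8 — Real power: P = Re(S) = 117.8 W.
Step 9 — Reactive power: Q = Im(S) = -4.158 VAR.
Step 10 — Apparent power: |S| = 117.8 VA.
Step 11 — Power factor: PF = P/|S| = 0.9994 (leading).

(a) P = 117.8 W  (b) Q = -4.158 VAR  (c) S = 117.8 VA  (d) PF = 0.9994 (leading)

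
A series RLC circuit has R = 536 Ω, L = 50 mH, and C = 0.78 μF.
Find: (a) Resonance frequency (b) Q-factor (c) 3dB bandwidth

Step 1 — Resonance: ω₀ = 1/√(LC) = 1/√(0.05·7.8e-07) = 5064 rad/s.
Step 2 — f₀ = ω₀/(2π) = 805.9 Hz.
Step 3 — Series Q: Q = ω₀L/R = 5064·0.05/536 = 0.4724.
Step 4 — Bandwidth: Δω = ω₀/Q = 1.072e+04 rad/s; BW = Δω/(2π) = 1706 Hz.

(a) f₀ = 805.9 Hz  (b) Q = 0.4724  (c) BW = 1706 Hz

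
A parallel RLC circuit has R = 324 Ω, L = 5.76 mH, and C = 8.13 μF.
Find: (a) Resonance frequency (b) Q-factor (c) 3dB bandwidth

Step 1 — Resonance: ω₀ = 1/√(LC) = 1/√(0.00576·8.13e-06) = 4621 rad/s.
Step 2 — f₀ = ω₀/(2π) = 735.5 Hz.
Step 3 — Parallel Q: Q = R/(ω₀L) = 324/(4621·0.00576) = 12.17.
Step 4 — Bandwidth: Δω = ω₀/Q = 379.6 rad/s; BW = Δω/(2π) = 60.42 Hz.

(a) f₀ = 735.5 Hz  (b) Q = 12.17  (c) BW = 60.42 Hz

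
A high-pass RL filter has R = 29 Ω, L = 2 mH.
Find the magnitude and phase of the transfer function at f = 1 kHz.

Step 1 — Angular frequency: ω = 2π·1000 = 6283 rad/s.
Step 2 — Transfer function: H(jω) = jωL/(R + jωL).
Step 3 — Numerator jωL = j·12.57; denominator R + jωL = 29 + j12.57.
Step 4 — H = 0.1581 + j0.3648.
Step 5 — Magnitude: |H| = 0.3976 (-8.0 dB); phase: φ = 66.6°.

|H| = 0.3976 (-8.0 dB), φ = 66.6°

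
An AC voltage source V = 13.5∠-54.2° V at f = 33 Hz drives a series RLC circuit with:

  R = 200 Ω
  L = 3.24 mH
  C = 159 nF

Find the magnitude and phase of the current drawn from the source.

Step 1 — Angular frequency: ω = 2π·f = 2π·33 = 207.3 rad/s.
Step 2 — Component impedances:
  R: Z = R = 200 Ω
  L: Z = jωL = j·207.3·0.00324 = 0 + j0.6718 Ω
  C: Z = 1/(jωC) = -j/(ω·C) = 0 - j3.033e+04 Ω
Step 3 — Series combination: Z_total = R + L + C = 200 - j3.033e+04 Ω = 3.033e+04∠-89.6° Ω.
Step 4 — Source phasor: V = 13.5∠-54.2° V = 7.897 - j10.95 V.
Step 5 — Ohm's law: I = V / Z_total = (7.897 - j10.95) / (200 - j3.033e+04) = 0.0003627 + j0.000258 A.
Step 6 — Convert to polar: |I| = 0.0004451 A, ∠I = 35.4°.

I = 0.0004451∠35.4° A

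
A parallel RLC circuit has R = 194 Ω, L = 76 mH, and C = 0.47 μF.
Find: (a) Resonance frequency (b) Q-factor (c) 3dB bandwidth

Step 1 — Resonance: ω₀ = 1/√(LC) = 1/√(0.076·4.7e-07) = 5291 rad/s.
Step 2 — f₀ = ω₀/(2π) = 842.1 Hz.
Step 3 — Parallel Q: Q = R/(ω₀L) = 194/(5291·0.076) = 0.4824.
Step 4 — Bandwidth: Δω = ω₀/Q = 1.097e+04 rad/s; BW = Δω/(2π) = 1746 Hz.

(a) f₀ = 842.1 Hz  (b) Q = 0.4824  (c) BW = 1746 Hz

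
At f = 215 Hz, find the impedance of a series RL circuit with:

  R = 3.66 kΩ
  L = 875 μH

Step 1 — Angular frequency: ω = 2π·f = 2π·215 = 1351 rad/s.
Step 2 — Component impedances:
  R: Z = R = 3660 Ω
  L: Z = jωL = j·1351·0.000875 = 0 + j1.182 Ω
Step 3 — Series combination: Z_total = R + L = 3660 + j1.182 Ω = 3660∠0.0° Ω.

Z = 3660 + j1.182 Ω = 3660∠0.0° Ω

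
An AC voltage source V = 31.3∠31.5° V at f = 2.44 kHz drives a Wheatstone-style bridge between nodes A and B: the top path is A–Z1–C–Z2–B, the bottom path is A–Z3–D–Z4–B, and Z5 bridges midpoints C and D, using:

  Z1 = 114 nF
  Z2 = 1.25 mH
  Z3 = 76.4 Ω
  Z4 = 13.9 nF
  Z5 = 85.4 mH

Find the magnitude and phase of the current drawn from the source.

Step 1 — Angular frequency: ω = 2π·f = 2π·2440 = 1.533e+04 rad/s.
Step 2 — Component impedances:
  Z1: Z = 1/(jωC) = -j/(ω·C) = 0 - j572.2 Ω
  Z2: Z = jωL = j·1.533e+04·0.00125 = 0 + j19.16 Ω
  Z3: Z = R = 76.4 Ω
  Z4: Z = 1/(jωC) = -j/(ω·C) = 0 - j4693 Ω
  Z5: Z = jωL = j·1.533e+04·0.0854 = 0 + j1309 Ω
Step 3 — Bridge requires nodal analysis (the Z5 bridge couples midpoints C and D, so the two paths cannot be reduced to a simple series/parallel combination). Setting node B to ground and injecting 1 A at node A, the 3-node admittance system at A, C, D solves to V_A = Z_AB = 16.45 - j821.4 Ω = 821.6∠-88.9° Ω.
Step 4 — Source phasor: V = 31.3∠31.5° V = 26.69 + j16.35 V.
Step 5 — Ohm's law: I = V / Z_total = (26.69 + j16.35) / (16.45 - j821.4) = -0.01925 + j0.03288 A.
Step 6 — Convert to polar: |I| = 0.0381 A, ∠I = 120.4°.

I = 0.0381∠120.4° A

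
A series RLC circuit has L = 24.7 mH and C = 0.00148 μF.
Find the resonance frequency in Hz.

Step 1 — Resonance condition Im(Z)=0 gives ω₀ = 1/√(LC).
Step 2 — ω₀ = 1/√(0.0247·1.48e-09) = 1.654e+05 rad/s.
Step 3 — f₀ = ω₀/(2π) = 2.632e+04 Hz.

f₀ = 2.632e+04 Hz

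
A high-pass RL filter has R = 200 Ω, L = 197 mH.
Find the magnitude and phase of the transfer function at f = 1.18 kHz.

Step 1 — Angular frequency: ω = 2π·1180 = 7414 rad/s.
Step 2 — Transfer function: H(jω) = jωL/(R + jωL).
Step 3 — Numerator jωL = j·1461; denominator R + jωL = 200 + j1461.
Step 4 — H = 0.9816 + j0.1344.
Step 5 — Magnitude: |H| = 0.9908 (-0.1 dB); phase: φ = 7.8°.

|H| = 0.9908 (-0.1 dB), φ = 7.8°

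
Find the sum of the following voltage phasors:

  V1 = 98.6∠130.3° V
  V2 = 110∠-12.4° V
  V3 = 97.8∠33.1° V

Step 1 — Convert each phasor to rectangular form:
  V1 = 98.6·(cos(130.3°) + j·sin(130.3°)) = -63.77 + j75.2 V
  V2 = 110·(cos(-12.4°) + j·sin(-12.4°)) = 107.4 - j23.62 V
  V3 = 97.8·(cos(33.1°) + j·sin(33.1°)) = 81.93 + j53.41 V
Step 2 — Sum components: V_total = 125.6 + j105 V.
Step 3 — Convert to polar: |V_total| = 163.7 V, ∠V_total = 39.9°.

V_total = 163.7∠39.9° V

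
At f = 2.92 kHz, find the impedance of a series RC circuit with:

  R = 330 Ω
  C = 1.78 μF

Step 1 — Angular frequency: ω = 2π·f = 2π·2920 = 1.835e+04 rad/s.
Step 2 — Component impedances:
  R: Z = R = 330 Ω
  C: Z = 1/(jωC) = -j/(ω·C) = 0 - j30.62 Ω
Step 3 — Series combination: Z_total = R + C = 330 - j30.62 Ω = 331.4∠-5.3° Ω.

Z = 330 - j30.62 Ω = 331.4∠-5.3° Ω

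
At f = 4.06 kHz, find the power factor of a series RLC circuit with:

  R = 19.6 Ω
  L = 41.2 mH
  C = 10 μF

Step 1 — Angular frequency: ω = 2π·f = 2π·4060 = 2.551e+04 rad/s.
Step 2 — Component impedances:
  R: Z = R = 19.6 Ω
  L: Z = jωL = j·2.551e+04·0.0412 = 0 + j1051 Ω
  C: Z = 1/(jωC) = -j/(ω·C) = 0 - j3.92 Ω
Step 3 — Series combination: Z_total = R + L + C = 19.6 + j1047 Ω = 1047∠88.9° Ω.
Step 4 — Power factor: PF = cos(φ) = Re(Z)/|Z| = 19.6/1047 = 0.01872.
Step 5 — Type: Im(Z) = 1047 ⇒ lagging (phase φ = 88.9°).

PF = 0.01872 (lagging, φ = 88.9°)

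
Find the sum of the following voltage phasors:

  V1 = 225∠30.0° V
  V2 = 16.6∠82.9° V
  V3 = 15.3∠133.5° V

Step 1 — Convert each phasor to rectangular form:
  V1 = 225·(cos(30.0°) + j·sin(30.0°)) = 194.9 + j112.5 V
  V2 = 16.6·(cos(82.9°) + j·sin(82.9°)) = 2.052 + j16.47 V
  V3 = 15.3·(cos(133.5°) + j·sin(133.5°)) = -10.53 + j11.1 V
Step 2 — Sum components: V_total = 186.4 + j140.1 V.
Step 3 — Convert to polar: |V_total| = 233.1 V, ∠V_total = 36.9°.

V_total = 233.1∠36.9° V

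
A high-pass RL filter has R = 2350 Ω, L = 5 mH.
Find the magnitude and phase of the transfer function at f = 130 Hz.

Step 1 — Angular frequency: ω = 2π·130 = 816.8 rad/s.
Step 2 — Transfer function: H(jω) = jωL/(R + jωL).
Step 3 — Numerator jωL = j·4.084; denominator R + jωL = 2350 + j4.084.
Step 4 — H = 3.02e-06 + j0.001738.
Step 5 — Magnitude: |H| = 0.001738 (-55.2 dB); phase: φ = 89.9°.

|H| = 0.001738 (-55.2 dB), φ = 89.9°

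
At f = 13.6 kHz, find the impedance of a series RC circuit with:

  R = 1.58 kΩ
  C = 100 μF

Step 1 — Angular frequency: ω = 2π·f = 2π·1.36e+04 = 8.545e+04 rad/s.
Step 2 — Component impedances:
  R: Z = R = 1580 Ω
  C: Z = 1/(jωC) = -j/(ω·C) = 0 - j0.117 Ω
Step 3 — Series combination: Z_total = R + C = 1580 - j0.117 Ω = 1580∠-0.0° Ω.

Z = 1580 - j0.117 Ω = 1580∠-0.0° Ω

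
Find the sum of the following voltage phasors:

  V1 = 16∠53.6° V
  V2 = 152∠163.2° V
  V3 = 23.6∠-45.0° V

Step 1 — Convert each phasor to rectangular form:
  V1 = 16·(cos(53.6°) + j·sin(53.6°)) = 9.495 + j12.88 V
  V2 = 152·(cos(163.2°) + j·sin(163.2°)) = -145.5 + j43.93 V
  V3 = 23.6·(cos(-45.0°) + j·sin(-45.0°)) = 16.69 - j16.69 V
Step 2 — Sum components: V_total = -119.3 + j40.12 V.
Step 3 — Convert to polar: |V_total| = 125.9 V, ∠V_total = 161.4°.

V_total = 125.9∠161.4° V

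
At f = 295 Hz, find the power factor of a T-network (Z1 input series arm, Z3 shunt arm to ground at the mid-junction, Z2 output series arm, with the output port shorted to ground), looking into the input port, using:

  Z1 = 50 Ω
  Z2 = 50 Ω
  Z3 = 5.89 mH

Step 1 — Angular frequency: ω = 2π·f = 2π·295 = 1854 rad/s.
Step 2 — Component impedances:
  Z1: Z = R = 50 Ω
  Z2: Z = R = 50 Ω
  Z3: Z = jωL = j·1854·0.00589 = 0 + j10.92 Ω
Step 3 — With the output port shorted to ground, the output series arm Z2 runs from the junction to ground; the shunt arm Z3 also runs from the junction to ground. They appear in parallel: Z3 || Z2 = 2.275 + j10.42 Ω.
Step 4 — Series with input arm Z1: Z_in = Z1 + (Z3 || Z2) = 52.28 + j10.42 Ω = 53.3∠11.3° Ω.
Step 5 — Power factor: PF = cos(φ) = Re(Z)/|Z| = 52.275/53.304 = 0.9807.
Step 6 — Type: Im(Z) = 10.42 ⇒ lagging (phase φ = 11.3°).

PF = 0.9807 (lagging, φ = 11.3°)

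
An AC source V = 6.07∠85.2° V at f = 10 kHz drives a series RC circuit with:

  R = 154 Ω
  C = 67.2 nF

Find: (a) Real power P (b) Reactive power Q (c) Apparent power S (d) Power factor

Step 1 — Angular frequency: ω = 2π·f = 2π·1e+04 = 6.283e+04 rad/s.
Step 2 — Component impedances:
  R: Z = R = 154 Ω
  C: Z = 1/(jωC) = -j/(ω·C) = 0 - j236.8 Ω
Step 3 — Series combination: Z_total = R + C = 154 - j236.8 Ω = 282.5∠-57.0° Ω.
Step 4 — Source phasor: V = 6.07∠85.2° V = 0.5079 + j6.049 V.
Step 5 — Current: I = V / Z = -0.01697 + j0.01318 A = 0.02149∠142.2° A.
Step 6 — Complex power: S = V·I* = 0.0711 - j0.1093 VA.
Step 7 — Real power: P = Re(S) = 0.0711 W.
Step 8 — Reactive power: Q = Im(S) = -0.1093 VAR.
Step 9 — Apparent power: |S| = 0.1304 VA.
Step 10 — Power factor: PF = P/|S| = 0.5451 (leading).

(a) P = 0.0711 W  (b) Q = -0.1093 VAR  (c) S = 0.1304 VA  (d) PF = 0.5451 (leading)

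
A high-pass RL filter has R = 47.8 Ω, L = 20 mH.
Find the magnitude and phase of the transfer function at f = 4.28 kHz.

Step 1 — Angular frequency: ω = 2π·4280 = 2.689e+04 rad/s.
Step 2 — Transfer function: H(jω) = jωL/(R + jωL).
Step 3 — Numerator jωL = j·537.8; denominator R + jωL = 47.8 + j537.8.
Step 4 — H = 0.9922 + j0.08818.
Step 5 — Magnitude: |H| = 0.9961 (-0.0 dB); phase: φ = 5.1°.

|H| = 0.9961 (-0.0 dB), φ = 5.1°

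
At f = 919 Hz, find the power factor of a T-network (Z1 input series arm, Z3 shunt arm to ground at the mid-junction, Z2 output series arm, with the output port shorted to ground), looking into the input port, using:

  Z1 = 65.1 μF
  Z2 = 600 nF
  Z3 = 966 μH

Step 1 — Angular frequency: ω = 2π·f = 2π·919 = 5774 rad/s.
Step 2 — Component impedances:
  Z1: Z = 1/(jωC) = -j/(ω·C) = 0 - j2.66 Ω
  Z2: Z = 1/(jωC) = -j/(ω·C) = 0 - j288.6 Ω
  Z3: Z = jωL = j·5774·0.000966 = 0 + j5.578 Ω
Step 3 — With the output port shorted to ground, the output series arm Z2 runs from the junction to ground; the shunt arm Z3 also runs from the junction to ground. They appear in parallel: Z3 || Z2 = 0 + j5.688 Ω.
Step 4 — Series with input arm Z1: Z_in = Z1 + (Z3 || Z2) = 0 + j3.028 Ω = 3.028∠90.0° Ω.
Step 5 — Power factor: PF = cos(φ) = Re(Z)/|Z| = 0/3.028 = 0.
Step 6 — Type: Im(Z) = 3.028 ⇒ lagging (phase φ = 90.0°).

PF = 0 (lagging, φ = 90.0°)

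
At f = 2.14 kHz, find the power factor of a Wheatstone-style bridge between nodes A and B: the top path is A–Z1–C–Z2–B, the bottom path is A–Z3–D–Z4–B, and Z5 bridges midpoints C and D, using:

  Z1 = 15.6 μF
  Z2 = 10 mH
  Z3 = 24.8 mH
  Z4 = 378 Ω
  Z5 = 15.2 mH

Step 1 — Angular frequency: ω = 2π·f = 2π·2140 = 1.345e+04 rad/s.
Step 2 — Component impedances:
  Z1: Z = 1/(jωC) = -j/(ω·C) = 0 - j4.767 Ω
  Z2: Z = jωL = j·1.345e+04·0.01 = 0 + j134.5 Ω
  Z3: Z = jωL = j·1.345e+04·0.0248 = 0 + j333.5 Ω
  Z4: Z = R = 378 Ω
  Z5: Z = jωL = j·1.345e+04·0.0152 = 0 + j204.4 Ω
Step 3 — Bridge requires nodal analysis (the Z5 bridge couples midpoints C and D, so the two paths cannot be reduced to a simple series/parallel combination). Setting node B to ground and injecting 1 A at node A, the 3-node admittance system at A, C, D solves to V_A = Z_AB = 31.55 + j107.9 Ω = 112.4∠73.7° Ω.
Step 4 — Power factor: PF = cos(φ) = Re(Z)/|Z| = 31.55/112.4 = 0.2807.
Step 5 — Type: Im(Z) = 107.9 ⇒ lagging (phase φ = 73.7°).

PF = 0.2807 (lagging, φ = 73.7°)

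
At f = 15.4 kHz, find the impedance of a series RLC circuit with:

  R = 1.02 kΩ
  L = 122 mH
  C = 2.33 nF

Step 1 — Angular frequency: ω = 2π·f = 2π·1.54e+04 = 9.676e+04 rad/s.
Step 2 — Component impedances:
  R: Z = R = 1020 Ω
  L: Z = jωL = j·9.676e+04·0.122 = 0 + j1.18e+04 Ω
  C: Z = 1/(jωC) = -j/(ω·C) = 0 - j4436 Ω
Step 3 — Series combination: Z_total = R + L + C = 1020 + j7369 Ω = 7440∠82.1° Ω.

Z = 1020 + j7369 Ω = 7440∠82.1° Ω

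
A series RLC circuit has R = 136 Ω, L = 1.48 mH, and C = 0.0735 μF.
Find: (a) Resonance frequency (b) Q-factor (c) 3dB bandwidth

Step 1 — Resonance condition Im(Z)=0 gives ω₀ = 1/√(LC).
Step 2 — ω₀ = 1/√(0.00148·7.35e-08) = 9.588e+04 rad/s.
Step 3 — f₀ = ω₀/(2π) = 1.526e+04 Hz.
Step 4 — Series Q: Q = ω₀L/R = 9.588e+04·0.00148/136 = 1.043.
Step 5 — 3dB bandwidth: Δω = ω₀/Q = 9.189e+04 rad/s; BW = Δω/(2π) = 1.463e+04 Hz.

(a) f₀ = 1.526e+04 Hz  (b) Q = 1.043  (c) BW = 1.463e+04 Hz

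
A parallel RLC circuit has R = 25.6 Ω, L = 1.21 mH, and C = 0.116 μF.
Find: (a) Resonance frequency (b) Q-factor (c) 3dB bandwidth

Step 1 — Resonance: ω₀ = 1/√(LC) = 1/√(0.00121·1.16e-07) = 8.441e+04 rad/s.
Step 2 — f₀ = ω₀/(2π) = 1.343e+04 Hz.
Step 3 — Parallel Q: Q = R/(ω₀L) = 25.6/(8.441e+04·0.00121) = 0.2507.
Step 4 — Bandwidth: Δω = ω₀/Q = 3.367e+05 rad/s; BW = Δω/(2π) = 5.359e+04 Hz.

(a) f₀ = 1.343e+04 Hz  (b) Q = 0.2507  (c) BW = 5.359e+04 Hz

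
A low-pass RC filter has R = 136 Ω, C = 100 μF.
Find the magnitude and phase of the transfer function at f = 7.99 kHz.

Step 1 — Angular frequency: ω = 2π·7990 = 5.02e+04 rad/s.
Step 2 — Transfer function: H(jω) = 1/(1 + jωRC).
Step 3 — Denominator: 1 + jωRC = 1 + j·5.02e+04·136·0.0001 = 1 + j682.8.
Step 4 — H = 2.145e-06 - j0.001465.
Step 5 — Magnitude: |H| = 0.001465 (-56.7 dB); phase: φ = -89.9°.

|H| = 0.001465 (-56.7 dB), φ = -89.9°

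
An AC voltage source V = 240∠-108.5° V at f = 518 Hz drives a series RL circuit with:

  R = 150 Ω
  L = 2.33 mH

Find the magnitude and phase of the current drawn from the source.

Step 1 — Angular frequency: ω = 2π·f = 2π·518 = 3255 rad/s.
Step 2 — Component impedances:
  R: Z = R = 150 Ω
  L: Z = jωL = j·3255·0.00233 = 0 + j7.583 Ω
Step 3 — Series combination: Z_total = R + L = 150 + j7.583 Ω = 150.2∠2.9° Ω.
Step 4 — Source phasor: V = 240∠-108.5° V = -76.15 - j227.6 V.
Step 5 — Ohm's law: I = V / Z_total = (-76.15 - j227.6) / (150 + j7.583) = -0.5829 - j1.488 A.
Step 6 — Convert to polar: |I| = 1.598 A, ∠I = -111.4°.

I = 1.598∠-111.4° A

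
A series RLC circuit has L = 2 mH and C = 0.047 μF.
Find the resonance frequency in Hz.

Step 1 — Resonance condition Im(Z)=0 gives ω₀ = 1/√(LC).
Step 2 — ω₀ = 1/√(0.002·4.7e-08) = 1.031e+05 rad/s.
Step 3 — f₀ = ω₀/(2π) = 1.642e+04 Hz.

f₀ = 1.642e+04 Hz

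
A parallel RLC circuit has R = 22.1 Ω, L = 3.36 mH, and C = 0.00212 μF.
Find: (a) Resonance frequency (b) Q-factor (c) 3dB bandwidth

Step 1 — Resonance: ω₀ = 1/√(LC) = 1/√(0.00336·2.12e-09) = 3.747e+05 rad/s.
Step 2 — f₀ = ω₀/(2π) = 5.963e+04 Hz.
Step 3 — Parallel Q: Q = R/(ω₀L) = 22.1/(3.747e+05·0.00336) = 0.01755.
Step 4 — Bandwidth: Δω = ω₀/Q = 2.134e+07 rad/s; BW = Δω/(2π) = 3.397e+06 Hz.

(a) f₀ = 5.963e+04 Hz  (b) Q = 0.01755  (c) BW = 3.397e+06 Hz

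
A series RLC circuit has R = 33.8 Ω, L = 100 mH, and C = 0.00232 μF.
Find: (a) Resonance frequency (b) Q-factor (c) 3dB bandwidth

Step 1 — Resonance condition Im(Z)=0 gives ω₀ = 1/√(LC).
Step 2 — ω₀ = 1/√(0.1·2.32e-09) = 6.565e+04 rad/s.
Step 3 — f₀ = ω₀/(2π) = 1.045e+04 Hz.
Step 4 — Series Q: Q = ω₀L/R = 6.565e+04·0.1/33.8 = 194.2.
Step 5 — 3dB bandwidth: Δω = ω₀/Q = 338 rad/s; BW = Δω/(2π) = 53.79 Hz.

(a) f₀ = 1.045e+04 Hz  (b) Q = 194.2  (c) BW = 53.79 Hz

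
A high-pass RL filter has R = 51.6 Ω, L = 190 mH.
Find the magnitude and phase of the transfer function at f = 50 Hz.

Step 1 — Angular frequency: ω = 2π·50 = 314.2 rad/s.
Step 2 — Transfer function: H(jω) = jωL/(R + jωL).
Step 3 — Numerator jωL = j·59.69; denominator R + jωL = 51.6 + j59.69.
Step 4 — H = 0.5723 + j0.4947.
Step 5 — Magnitude: |H| = 0.7565 (-2.4 dB); phase: φ = 40.8°.

|H| = 0.7565 (-2.4 dB), φ = 40.8°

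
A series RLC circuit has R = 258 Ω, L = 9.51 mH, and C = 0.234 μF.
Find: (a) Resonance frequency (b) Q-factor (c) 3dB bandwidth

Step 1 — Resonance: ω₀ = 1/√(LC) = 1/√(0.00951·2.34e-07) = 2.12e+04 rad/s.
Step 2 — f₀ = ω₀/(2π) = 3374 Hz.
Step 3 — Series Q: Q = ω₀L/R = 2.12e+04·0.00951/258 = 0.7814.
Step 4 — Bandwidth: Δω = ω₀/Q = 2.713e+04 rad/s; BW = Δω/(2π) = 4318 Hz.

(a) f₀ = 3374 Hz  (b) Q = 0.7814  (c) BW = 4318 Hz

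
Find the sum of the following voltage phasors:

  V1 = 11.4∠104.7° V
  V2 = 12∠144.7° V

Step 1 — Convert each phasor to rectangular form:
  V1 = 11.4·(cos(104.7°) + j·sin(104.7°)) = -2.893 + j11.03 V
  V2 = 12·(cos(144.7°) + j·sin(144.7°)) = -9.794 + j6.934 V
Step 2 — Sum components: V_total = -12.69 + j17.96 V.
Step 3 — Convert to polar: |V_total| = 21.99 V, ∠V_total = 125.2°.

V_total = 21.99∠125.2° V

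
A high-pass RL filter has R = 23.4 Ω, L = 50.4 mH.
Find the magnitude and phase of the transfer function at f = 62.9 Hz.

Step 1 — Angular frequency: ω = 2π·62.9 = 395.2 rad/s.
Step 2 — Transfer function: H(jω) = jωL/(R + jωL).
Step 3 — Numerator jωL = j·19.92; denominator R + jωL = 23.4 + j19.92.
Step 4 — H = 0.4202 + j0.4936.
Step 5 — Magnitude: |H| = 0.6482 (-3.8 dB); phase: φ = 49.6°.

|H| = 0.6482 (-3.8 dB), φ = 49.6°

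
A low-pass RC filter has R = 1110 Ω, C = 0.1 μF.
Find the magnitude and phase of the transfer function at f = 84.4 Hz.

Step 1 — Angular frequency: ω = 2π·84.4 = 530.3 rad/s.
Step 2 — Transfer function: H(jω) = 1/(1 + jωRC).
Step 3 — Denominator: 1 + jωRC = 1 + j·530.3·1110·1e-07 = 1 + j0.05886.
Step 4 — H = 0.9965 - j0.05866.
Step 5 — Magnitude: |H| = 0.9983 (-0.0 dB); phase: φ = -3.4°.

|H| = 0.9983 (-0.0 dB), φ = -3.4°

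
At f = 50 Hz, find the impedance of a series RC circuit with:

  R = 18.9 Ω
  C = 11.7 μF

Step 1 — Angular frequency: ω = 2π·f = 2π·50 = 314.2 rad/s.
Step 2 — Component impedances:
  R: Z = R = 18.9 Ω
  C: Z = 1/(jωC) = -j/(ω·C) = 0 - j272.1 Ω
Step 3 — Series combination: Z_total = R + C = 18.9 - j272.1 Ω = 272.7∠-86.0° Ω.

Z = 18.9 - j272.1 Ω = 272.7∠-86.0° Ω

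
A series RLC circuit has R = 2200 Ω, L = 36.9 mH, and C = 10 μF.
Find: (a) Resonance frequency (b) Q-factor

Step 1 — Resonance condition Im(Z)=0 gives ω₀ = 1/√(LC).
Step 2 — ω₀ = 1/√(0.0369·1e-05) = 1646 rad/s.
Step 3 — f₀ = ω₀/(2π) = 262 Hz.
Step 4 — Series Q: Q = ω₀L/R = 1646·0.0369/2200 = 0.02761.

(a) f₀ = 262 Hz  (b) Q = 0.02761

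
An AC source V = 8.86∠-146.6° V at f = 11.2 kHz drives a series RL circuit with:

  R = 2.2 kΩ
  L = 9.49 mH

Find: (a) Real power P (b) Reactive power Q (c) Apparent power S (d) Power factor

Step 1 — Angular frequency: ω = 2π·f = 2π·1.12e+04 = 7.037e+04 rad/s.
Step 2 — Component impedances:
  R: Z = R = 2200 Ω
  L: Z = jωL = j·7.037e+04·0.00949 = 0 + j667.8 Ω
Step 3 — Series combination: Z_total = R + L = 2200 + j667.8 Ω = 2299∠16.9° Ω.
Step 4 — Source phasor: V = 8.86∠-146.6° V = -7.397 - j4.877 V.
Step 5 — Current: I = V / Z = -0.003695 - j0.001095 A = 0.003854∠-163.5° A.
Step 6 — Complex power: S = V·I* = 0.03267 + j0.009918 VA.
Step 7 — Real power: P = Re(S) = 0.03267 W.
Step 8 — Reactive power: Q = Im(S) = 0.009918 VAR.
Step 9 — Apparent power: |S| = 0.03414 VA.
Step 10 — Power factor: PF = P/|S| = 0.9569 (lagging).

(a) P = 0.03267 W  (b) Q = 0.009918 VAR  (c) S = 0.03414 VA  (d) PF = 0.9569 (lagging)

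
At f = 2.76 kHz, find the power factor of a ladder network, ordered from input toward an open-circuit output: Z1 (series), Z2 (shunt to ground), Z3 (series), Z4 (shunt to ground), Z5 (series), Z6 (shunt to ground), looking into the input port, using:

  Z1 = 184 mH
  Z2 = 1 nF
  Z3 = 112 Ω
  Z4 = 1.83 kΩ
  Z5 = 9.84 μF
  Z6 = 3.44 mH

Step 1 — Angular frequency: ω = 2π·f = 2π·2760 = 1.734e+04 rad/s.
Step 2 — Component impedances:
  Z1: Z = jωL = j·1.734e+04·0.184 = 0 + j3191 Ω
  Z2: Z = 1/(jωC) = -j/(ω·C) = 0 - j5.766e+04 Ω
  Z3: Z = R = 112 Ω
  Z4: Z = R = 1830 Ω
  Z5: Z = 1/(jωC) = -j/(ω·C) = 0 - j5.86 Ω
  Z6: Z = jωL = j·1.734e+04·0.00344 = 0 + j59.66 Ω
Step 3 — Ladder network (open output): work backward from the far end, alternating series and parallel combinations. Z_in = 113.8 + j3244 Ω = 3246∠88.0° Ω.
Step 4 — Power factor: PF = cos(φ) = Re(Z)/|Z| = 113.79/3246.4 = 0.03505.
Step 5 — Type: Im(Z) = 3244 ⇒ lagging (phase φ = 88.0°).

PF = 0.03505 (lagging, φ = 88.0°)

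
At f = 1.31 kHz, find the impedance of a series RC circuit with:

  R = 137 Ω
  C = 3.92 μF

Step 1 — Angular frequency: ω = 2π·f = 2π·1310 = 8231 rad/s.
Step 2 — Component impedances:
  R: Z = R = 137 Ω
  C: Z = 1/(jωC) = -j/(ω·C) = 0 - j30.99 Ω
Step 3 — Series combination: Z_total = R + C = 137 - j30.99 Ω = 140.5∠-12.7° Ω.

Z = 137 - j30.99 Ω = 140.5∠-12.7° Ω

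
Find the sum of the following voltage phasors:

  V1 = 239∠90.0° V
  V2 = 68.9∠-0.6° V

Step 1 — Convert each phasor to rectangular form:
  V1 = 239·(cos(90.0°) + j·sin(90.0°)) = 0 + j239 V
  V2 = 68.9·(cos(-0.6°) + j·sin(-0.6°)) = 68.9 - j0.7215 V
Step 2 — Sum components: V_total = 68.9 + j238.3 V.
Step 3 — Convert to polar: |V_total| = 248 V, ∠V_total = 73.9°.

V_total = 248∠73.9° V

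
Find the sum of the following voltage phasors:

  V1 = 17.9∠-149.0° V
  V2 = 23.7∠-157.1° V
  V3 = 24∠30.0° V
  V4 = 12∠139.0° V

Step 1 — Convert each phasor to rectangular form:
  V1 = 17.9·(cos(-149.0°) + j·sin(-149.0°)) = -15.34 - j9.219 V
  V2 = 23.7·(cos(-157.1°) + j·sin(-157.1°)) = -21.83 - j9.222 V
  V3 = 24·(cos(30.0°) + j·sin(30.0°)) = 20.78 + j12 V
  V4 = 12·(cos(139.0°) + j·sin(139.0°)) = -9.057 + j7.873 V
Step 2 — Sum components: V_total = -25.45 + j1.431 V.
Step 3 — Convert to polar: |V_total| = 25.49 V, ∠V_total = 176.8°.

V_total = 25.49∠176.8° V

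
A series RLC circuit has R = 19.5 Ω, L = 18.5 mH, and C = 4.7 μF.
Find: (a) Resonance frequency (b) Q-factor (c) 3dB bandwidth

Step 1 — Resonance: ω₀ = 1/√(LC) = 1/√(0.0185·4.7e-06) = 3391 rad/s.
Step 2 — f₀ = ω₀/(2π) = 539.7 Hz.
Step 3 — Series Q: Q = ω₀L/R = 3391·0.0185/19.5 = 3.217.
Step 4 — Bandwidth: Δω = ω₀/Q = 1054 rad/s; BW = Δω/(2π) = 167.8 Hz.

(a) f₀ = 539.7 Hz  (b) Q = 3.217  (c) BW = 167.8 Hz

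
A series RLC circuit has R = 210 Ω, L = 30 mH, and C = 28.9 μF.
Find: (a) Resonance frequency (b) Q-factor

Step 1 — Resonance condition Im(Z)=0 gives ω₀ = 1/√(LC).
Step 2 — ω₀ = 1/√(0.03·2.89e-05) = 1074 rad/s.
Step 3 — f₀ = ω₀/(2π) = 170.9 Hz.
Step 4 — Series Q: Q = ω₀L/R = 1074·0.03/210 = 0.1534.

(a) f₀ = 170.9 Hz  (b) Q = 0.1534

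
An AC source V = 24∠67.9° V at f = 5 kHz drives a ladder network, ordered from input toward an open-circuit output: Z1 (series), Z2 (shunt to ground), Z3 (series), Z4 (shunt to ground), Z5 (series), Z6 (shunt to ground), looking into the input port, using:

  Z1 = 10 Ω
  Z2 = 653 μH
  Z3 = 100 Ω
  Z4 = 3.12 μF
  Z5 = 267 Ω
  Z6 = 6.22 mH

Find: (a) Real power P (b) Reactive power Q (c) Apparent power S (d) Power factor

Step 1 — Angular frequency: ω = 2π·f = 2π·5000 = 3.142e+04 rad/s.
Step 2 — Component impedances:
  Z1: Z = R = 10 Ω
  Z2: Z = jωL = j·3.142e+04·0.000653 = 0 + j20.51 Ω
  Z3: Z = R = 100 Ω
  Z4: Z = 1/(jωC) = -j/(ω·C) = 0 - j10.2 Ω
  Z5: Z = R = 267 Ω
  Z6: Z = jωL = j·3.142e+04·0.00622 = 0 + j195.4 Ω
Step 3 — Ladder network (open output): work backward from the far end, alternating series and parallel combinations. Z_in = 14.16 + j20.09 Ω = 24.58∠54.8° Ω.
Step 4 — Source phasor: V = 24∠67.9° V = 9.029 + j22.24 V.
Step 5 — Current: I = V / Z = 0.9512 + j0.2207 A = 0.9764∠13.1° A.
Step 6 — Complex power: S = V·I* = 13.5 + j19.16 VA.
Step 7 — Real power: P = Re(S) = 13.5 W.
Step 8 — Reactive power: Q = Im(S) = 19.16 VAR.
Step 9 — Apparent power: |S| = 23.43 VA.
Step 10 — Power factor: PF = P/|S| = 0.5759 (lagging).

(a) P = 13.5 W  (b) Q = 19.16 VAR  (c) S = 23.43 VA  (d) PF = 0.5759 (lagging)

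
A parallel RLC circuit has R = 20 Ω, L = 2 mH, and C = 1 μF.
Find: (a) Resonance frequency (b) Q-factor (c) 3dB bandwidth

Step 1 — Resonance: ω₀ = 1/√(LC) = 1/√(0.002·1e-06) = 2.236e+04 rad/s.
Step 2 — f₀ = ω₀/(2π) = 3559 Hz.
Step 3 — Parallel Q: Q = R/(ω₀L) = 20/(2.236e+04·0.002) = 0.4472.
Step 4 — Bandwidth: Δω = ω₀/Q = 5e+04 rad/s; BW = Δω/(2π) = 7958 Hz.

(a) f₀ = 3559 Hz  (b) Q = 0.4472  (c) BW = 7958 Hz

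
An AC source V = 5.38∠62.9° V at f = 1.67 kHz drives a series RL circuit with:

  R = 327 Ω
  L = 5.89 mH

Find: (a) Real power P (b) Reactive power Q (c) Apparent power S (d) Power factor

Step 1 — Angular frequency: ω = 2π·f = 2π·1670 = 1.049e+04 rad/s.
Step 2 — Component impedances:
  R: Z = R = 327 Ω
  L: Z = jωL = j·1.049e+04·0.00589 = 0 + j61.8 Ω
Step 3 — Series combination: Z_total = R + L = 327 + j61.8 Ω = 332.8∠10.7° Ω.
Step 4 — Source phasor: V = 5.38∠62.9° V = 2.451 + j4.789 V.
Step 5 — Current: I = V / Z = 0.009909 + j0.01277 A = 0.01617∠52.2° A.
Step 6 — Complex power: S = V·I* = 0.08546 + j0.01615 VA.
Step 7 — Real power: P = Re(S) = 0.08546 W.
Step 8 — Reactive power: Q = Im(S) = 0.01615 VAR.
Step 9 — Apparent power: |S| = 0.08698 VA.
Step 10 — Power factor: PF = P/|S| = 0.9826 (lagging).

(a) P = 0.08546 W  (b) Q = 0.01615 VAR  (c) S = 0.08698 VA  (d) PF = 0.9826 (lagging)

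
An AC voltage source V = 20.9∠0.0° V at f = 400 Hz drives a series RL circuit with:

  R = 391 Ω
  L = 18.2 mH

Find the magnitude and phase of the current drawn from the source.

Step 1 — Angular frequency: ω = 2π·f = 2π·400 = 2513 rad/s.
Step 2 — Component impedances:
  R: Z = R = 391 Ω
  L: Z = jωL = j·2513·0.0182 = 0 + j45.74 Ω
Step 3 — Series combination: Z_total = R + L = 391 + j45.74 Ω = 393.7∠6.7° Ω.
Step 4 — Source phasor: V = 20.9∠0.0° V = 20.9 V.
Step 5 — Ohm's law: I = V / Z_total = (20.9) / (391 + j45.74) = 0.05273 - j0.006169 A.
Step 6 — Convert to polar: |I| = 0.05309 A, ∠I = -6.7°.

I = 0.05309∠-6.7° A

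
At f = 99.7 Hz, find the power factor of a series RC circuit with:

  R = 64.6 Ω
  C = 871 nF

Step 1 — Angular frequency: ω = 2π·f = 2π·99.7 = 626.4 rad/s.
Step 2 — Component impedances:
  R: Z = R = 64.6 Ω
  C: Z = 1/(jωC) = -j/(ω·C) = 0 - j1833 Ω
Step 3 — Series combination: Z_total = R + C = 64.6 - j1833 Ω = 1834∠-88.0° Ω.
Step 4 — Power factor: PF = cos(φ) = Re(Z)/|Z| = 64.6/1833.9 = 0.03523.
Step 5 — Type: Im(Z) = -1833 ⇒ leading (phase φ = -88.0°).

PF = 0.03523 (leading, φ = -88.0°)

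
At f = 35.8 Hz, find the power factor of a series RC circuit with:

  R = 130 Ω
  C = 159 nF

Step 1 — Angular frequency: ω = 2π·f = 2π·35.8 = 224.9 rad/s.
Step 2 — Component impedances:
  R: Z = R = 130 Ω
  C: Z = 1/(jωC) = -j/(ω·C) = 0 - j2.796e+04 Ω
Step 3 — Series combination: Z_total = R + C = 130 - j2.796e+04 Ω = 2.796e+04∠-89.7° Ω.
Step 4 — Power factor: PF = cos(φ) = Re(Z)/|Z| = 130/2.796e+04 = 0.004649.
Step 5 — Type: Im(Z) = -2.796e+04 ⇒ leading (phase φ = -89.7°).

PF = 0.004649 (leading, φ = -89.7°)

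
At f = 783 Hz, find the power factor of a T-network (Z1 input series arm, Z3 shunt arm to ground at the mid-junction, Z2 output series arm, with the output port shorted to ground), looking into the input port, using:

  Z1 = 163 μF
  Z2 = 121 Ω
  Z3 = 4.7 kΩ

Step 1 — Angular frequency: ω = 2π·f = 2π·783 = 4920 rad/s.
Step 2 — Component impedances:
  Z1: Z = 1/(jωC) = -j/(ω·C) = 0 - j1.247 Ω
  Z2: Z = R = 121 Ω
  Z3: Z = R = 4700 Ω
Step 3 — With the output port shorted to ground, the output series arm Z2 runs from the junction to ground; the shunt arm Z3 also runs from the junction to ground. They appear in parallel: Z3 || Z2 = 118 Ω.
Step 4 — Series with input arm Z1: Z_in = Z1 + (Z3 || Z2) = 118 - j1.247 Ω = 118∠-0.6° Ω.
Step 5 — Power factor: PF = cos(φ) = Re(Z)/|Z| = 117.96/117.97 = 0.9999.
Step 6 — Type: Im(Z) = -1.247 ⇒ leading (phase φ = -0.6°).

PF = 0.9999 (leading, φ = -0.6°)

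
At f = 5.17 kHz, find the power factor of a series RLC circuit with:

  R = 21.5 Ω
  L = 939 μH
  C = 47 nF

Step 1 — Angular frequency: ω = 2π·f = 2π·5170 = 3.248e+04 rad/s.
Step 2 — Component impedances:
  R: Z = R = 21.5 Ω
  L: Z = jωL = j·3.248e+04·0.000939 = 0 + j30.5 Ω
  C: Z = 1/(jωC) = -j/(ω·C) = 0 - j655 Ω
Step 3 — Series combination: Z_total = R + L + C = 21.5 - j624.5 Ω = 624.9∠-88.0° Ω.
Step 4 — Power factor: PF = cos(φ) = Re(Z)/|Z| = 21.5/624.9 = 0.03441.
Step 5 — Type: Im(Z) = -624.5 ⇒ leading (phase φ = -88.0°).

PF = 0.03441 (leading, φ = -88.0°)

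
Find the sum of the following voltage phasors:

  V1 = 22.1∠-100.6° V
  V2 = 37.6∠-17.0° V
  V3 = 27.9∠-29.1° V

Step 1 — Convert each phasor to rectangular form:
  V1 = 22.1·(cos(-100.6°) + j·sin(-100.6°)) = -4.065 - j21.72 V
  V2 = 37.6·(cos(-17.0°) + j·sin(-17.0°)) = 35.96 - j10.99 V
  V3 = 27.9·(cos(-29.1°) + j·sin(-29.1°)) = 24.38 - j13.57 V
Step 2 — Sum components: V_total = 56.27 - j46.28 V.
Step 3 — Convert to polar: |V_total| = 72.86 V, ∠V_total = -39.4°.

V_total = 72.86∠-39.4° V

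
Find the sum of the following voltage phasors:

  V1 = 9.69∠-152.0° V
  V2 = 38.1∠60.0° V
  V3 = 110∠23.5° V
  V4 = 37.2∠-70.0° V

Step 1 — Convert each phasor to rectangular form:
  V1 = 9.69·(cos(-152.0°) + j·sin(-152.0°)) = -8.556 - j4.549 V
  V2 = 38.1·(cos(60.0°) + j·sin(60.0°)) = 19.05 + j33 V
  V3 = 110·(cos(23.5°) + j·sin(23.5°)) = 100.9 + j43.86 V
  V4 = 37.2·(cos(-70.0°) + j·sin(-70.0°)) = 12.72 - j34.96 V
Step 2 — Sum components: V_total = 124.1 + j37.35 V.
Step 3 — Convert to polar: |V_total| = 129.6 V, ∠V_total = 16.8°.

V_total = 129.6∠16.8° V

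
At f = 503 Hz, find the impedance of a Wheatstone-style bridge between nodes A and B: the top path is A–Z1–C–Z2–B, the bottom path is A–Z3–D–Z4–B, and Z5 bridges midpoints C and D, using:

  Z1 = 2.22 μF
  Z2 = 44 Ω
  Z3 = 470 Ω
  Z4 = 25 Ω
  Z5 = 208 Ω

Step 1 — Angular frequency: ω = 2π·f = 2π·503 = 3160 rad/s.
Step 2 — Component impedances:
  Z1: Z = 1/(jωC) = -j/(ω·C) = 0 - j142.5 Ω
  Z2: Z = R = 44 Ω
  Z3: Z = R = 470 Ω
  Z4: Z = R = 25 Ω
  Z5: Z = R = 208 Ω
Step 3 — Bridge requires nodal analysis (the Z5 bridge couples midpoints C and D, so the two paths cannot be reduced to a simple series/parallel combination). Setting node B to ground and injecting 1 A at node A, the 3-node admittance system at A, C, D solves to V_A = Z_AB = 66.7 - j116.4 Ω = 134.1∠-60.2° Ω.

Z = 66.7 - j116.4 Ω = 134.1∠-60.2° Ω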